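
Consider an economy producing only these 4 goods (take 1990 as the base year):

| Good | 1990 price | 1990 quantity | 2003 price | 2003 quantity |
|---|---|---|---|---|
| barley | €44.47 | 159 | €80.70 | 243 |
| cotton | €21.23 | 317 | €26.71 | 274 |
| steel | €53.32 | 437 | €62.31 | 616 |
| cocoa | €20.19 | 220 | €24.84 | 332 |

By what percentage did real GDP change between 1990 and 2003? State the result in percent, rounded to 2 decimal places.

35.21%

Real GDP 1990 = Nominal GDP 1990 = 44.47·159 + 21.23·317 + 53.32·437 + 20.19·220 = 41543.28.
Real GDP 2003 (at 1990 prices) = 44.47·243 + 21.23·274 + 53.32·616 + 20.19·332 = 56171.43.
Real growth = 56171.43/41543.28 − 1 = 0.3521.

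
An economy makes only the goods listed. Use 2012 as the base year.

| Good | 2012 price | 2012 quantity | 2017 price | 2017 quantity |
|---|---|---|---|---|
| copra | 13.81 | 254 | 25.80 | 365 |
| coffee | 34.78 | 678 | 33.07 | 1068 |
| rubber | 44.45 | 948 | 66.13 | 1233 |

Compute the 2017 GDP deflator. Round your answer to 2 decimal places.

130.19

Nominal GDP 2017 = 25.80·365 + 33.07·1068 + 66.13·1233 = 126274.05.
Real GDP 2017 (at 2012 prices) = 13.81·365 + 34.78·1068 + 44.45·1233 = 96992.54.
Deflator = Nominal/Real × 100 = 126274.05/96992.54 × 100 = 130.189.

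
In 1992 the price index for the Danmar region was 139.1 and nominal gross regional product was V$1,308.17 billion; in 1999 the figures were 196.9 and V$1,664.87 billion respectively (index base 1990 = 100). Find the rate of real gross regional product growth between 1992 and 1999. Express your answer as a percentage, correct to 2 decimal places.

-10.09%

Deflate each year: 1992 → 1308.17/1.391 = 940.45; 1999 → 1664.87/1.969 = 845.54.
So real gross regional product changed by 845.54/940.45 − 1 = -0.1009, i.e. -10.09%.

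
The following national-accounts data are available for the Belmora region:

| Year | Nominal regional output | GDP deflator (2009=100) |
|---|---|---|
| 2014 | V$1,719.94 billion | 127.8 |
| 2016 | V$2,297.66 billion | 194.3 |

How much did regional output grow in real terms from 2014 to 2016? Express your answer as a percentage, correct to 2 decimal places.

-12.13%

Deflate each year: 2014 → 1719.94/1.278 = 1345.81; 2016 → 2297.66/1.943 = 1182.53.
So real regional output changed by 1182.53/1345.81 − 1 = -0.1213, i.e. -12.13%.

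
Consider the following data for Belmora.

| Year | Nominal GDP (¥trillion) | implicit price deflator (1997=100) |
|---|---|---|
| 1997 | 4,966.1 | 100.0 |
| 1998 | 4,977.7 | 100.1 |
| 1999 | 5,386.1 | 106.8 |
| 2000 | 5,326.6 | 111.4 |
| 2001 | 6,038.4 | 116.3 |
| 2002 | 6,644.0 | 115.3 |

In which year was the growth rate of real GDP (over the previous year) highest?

2002

1998: real = 4977.7/1.001 = 4972.73; growth vs 1997 (4966.10) = 0.13%.
1999: real = 5386.1/1.068 = 5043.16; growth vs 1998 (4972.73) = 1.42%.
2000: real = 5326.6/1.114 = 4781.51; growth vs 1999 (5043.16) = -5.19%.
2001: real = 6038.4/1.163 = 5192.09; growth vs 2000 (4781.51) = 8.59%.
2002: real = 6644.0/1.153 = 5762.36; growth vs 2001 (5192.09) = 10.98%.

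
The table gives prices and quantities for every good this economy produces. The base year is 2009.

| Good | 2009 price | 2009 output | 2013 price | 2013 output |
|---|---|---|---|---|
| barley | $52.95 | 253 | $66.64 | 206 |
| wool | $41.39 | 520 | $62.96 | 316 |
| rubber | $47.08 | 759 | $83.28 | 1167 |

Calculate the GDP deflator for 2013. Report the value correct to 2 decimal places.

165.73

Nominal GDP 2013 = 66.64·206 + 62.96·316 + 83.28·1167 = 130810.96.
Real GDP 2013 (at 2009 prices) = 52.95·206 + 41.39·316 + 47.08·1167 = 78929.30.
Deflator = Nominal/Real × 100 = 130810.96/78929.30 × 100 = 165.732.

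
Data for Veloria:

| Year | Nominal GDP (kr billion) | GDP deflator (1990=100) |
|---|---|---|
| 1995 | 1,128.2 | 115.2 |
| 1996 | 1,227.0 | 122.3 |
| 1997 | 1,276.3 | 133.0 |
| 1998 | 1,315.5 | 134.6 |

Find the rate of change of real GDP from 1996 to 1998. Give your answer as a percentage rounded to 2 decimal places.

Real GDP 1996 = 1227.0/1.223 = 1003.27.
Real GDP 1998 = 1315.5/1.346 = 977.34.
Change = 977.34/1003.27 − 1 = -0.0258.

-2.58%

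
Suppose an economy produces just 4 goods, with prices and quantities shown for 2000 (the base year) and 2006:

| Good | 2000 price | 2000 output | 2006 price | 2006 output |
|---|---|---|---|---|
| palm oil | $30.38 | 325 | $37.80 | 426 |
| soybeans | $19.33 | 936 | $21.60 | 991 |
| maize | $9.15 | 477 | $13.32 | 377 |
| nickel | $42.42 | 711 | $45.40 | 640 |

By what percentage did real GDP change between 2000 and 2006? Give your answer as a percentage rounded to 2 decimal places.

Real GDP 2000 = Nominal GDP 2000 = 30.38·325 + 19.33·936 + 9.15·477 + 42.42·711 = 62491.55.
Real GDP 2006 (at 2000 prices) = 30.38·426 + 19.33·991 + 9.15·377 + 42.42·640 = 62696.26.
Real growth = 62696.26/62491.55 − 1 = 0.0033.

0.33%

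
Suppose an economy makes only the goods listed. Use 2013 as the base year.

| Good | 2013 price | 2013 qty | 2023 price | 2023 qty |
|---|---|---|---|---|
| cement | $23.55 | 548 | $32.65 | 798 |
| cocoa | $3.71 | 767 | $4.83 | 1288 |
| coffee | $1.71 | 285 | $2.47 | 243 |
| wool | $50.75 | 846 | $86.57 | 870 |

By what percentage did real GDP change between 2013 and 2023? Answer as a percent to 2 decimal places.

Real GDP 2013 = Nominal GDP 2013 = 23.55·548 + 3.71·767 + 1.71·285 + 50.75·846 = 59172.82.
Real GDP 2023 (at 2013 prices) = 23.55·798 + 3.71·1288 + 1.71·243 + 50.75·870 = 68139.41.
Real growth = 68139.41/59172.82 − 1 = 0.1515.

15.15%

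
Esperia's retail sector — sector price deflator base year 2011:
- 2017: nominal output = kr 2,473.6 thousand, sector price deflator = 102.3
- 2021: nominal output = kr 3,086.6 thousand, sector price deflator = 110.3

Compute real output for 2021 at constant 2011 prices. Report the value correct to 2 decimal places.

Real output = Nominal / (sector price deflator/100) = 3086.6 / 1.103 = 2798.37.

kr 2,798.37 thousand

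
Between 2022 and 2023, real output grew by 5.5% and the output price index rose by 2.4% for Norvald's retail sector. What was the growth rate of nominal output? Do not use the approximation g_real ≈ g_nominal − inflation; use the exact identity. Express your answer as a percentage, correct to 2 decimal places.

8.03%

(1 + g_nom) = (1 + g_real)(1 + π) = 1.0550 × 1.0240 = 1.08032.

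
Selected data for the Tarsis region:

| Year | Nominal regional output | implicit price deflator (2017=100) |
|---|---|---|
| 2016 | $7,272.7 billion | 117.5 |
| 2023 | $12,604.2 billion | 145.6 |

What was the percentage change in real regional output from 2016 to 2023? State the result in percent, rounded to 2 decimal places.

Deflate each year: 2016 → 7272.7/1.175 = 6189.53; 2023 → 12604.2/1.456 = 8656.73.
So real regional output changed by 8656.73/6189.53 − 1 = 0.3986, i.e. 39.86%.

39.86%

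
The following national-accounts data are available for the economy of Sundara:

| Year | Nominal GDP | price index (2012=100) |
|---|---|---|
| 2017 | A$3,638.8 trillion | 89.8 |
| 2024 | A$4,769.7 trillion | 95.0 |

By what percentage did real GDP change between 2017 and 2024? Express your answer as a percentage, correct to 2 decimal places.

23.90%

Real GDP 2017 = 3638.8 / 0.898 = 4052.12.
Real GDP 2024 = 4769.7 / 0.950 = 5020.74.
Real growth = 5020.74 / 4052.12 − 1 = 0.2390.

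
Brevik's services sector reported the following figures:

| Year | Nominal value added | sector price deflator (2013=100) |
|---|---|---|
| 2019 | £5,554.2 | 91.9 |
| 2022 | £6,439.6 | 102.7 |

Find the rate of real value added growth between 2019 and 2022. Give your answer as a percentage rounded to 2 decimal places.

3.75%

Real value added 2019 = 5554.2 / 0.919 = 6043.74.
Real value added 2022 = 6439.6 / 1.027 = 6270.30.
Real growth = 6270.30 / 6043.74 − 1 = 0.0375.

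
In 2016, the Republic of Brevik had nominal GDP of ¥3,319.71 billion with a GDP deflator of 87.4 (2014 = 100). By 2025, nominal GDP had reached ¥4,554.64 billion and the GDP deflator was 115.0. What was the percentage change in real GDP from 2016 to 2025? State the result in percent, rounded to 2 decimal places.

Deflate each year: 2016 → 3319.71/0.874 = 3798.30; 2025 → 4554.64/1.150 = 3960.56.
So real GDP changed by 3960.56/3798.30 − 1 = 0.0427, i.e. 4.27%.

4.27%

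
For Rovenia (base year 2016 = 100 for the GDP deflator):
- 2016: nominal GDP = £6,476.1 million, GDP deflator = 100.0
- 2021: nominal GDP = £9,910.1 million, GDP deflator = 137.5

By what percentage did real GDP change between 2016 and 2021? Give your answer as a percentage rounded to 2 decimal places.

Deflate each year: 2016 → 6476.1/1.000 = 6476.10; 2021 → 9910.1/1.375 = 7207.35.
So real GDP changed by 7207.35/6476.10 − 1 = 0.1129, i.e. 11.29%.

11.29%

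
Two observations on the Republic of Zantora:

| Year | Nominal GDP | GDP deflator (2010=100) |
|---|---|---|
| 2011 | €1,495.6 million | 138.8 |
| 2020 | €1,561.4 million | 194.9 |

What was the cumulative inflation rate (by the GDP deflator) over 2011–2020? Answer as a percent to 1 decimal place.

40.4%

Price-level change = 194.9 / 138.8 − 1 = 0.4042.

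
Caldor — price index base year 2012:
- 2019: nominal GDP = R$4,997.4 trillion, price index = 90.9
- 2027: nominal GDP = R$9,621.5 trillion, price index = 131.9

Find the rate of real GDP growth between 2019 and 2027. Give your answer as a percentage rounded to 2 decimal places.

32.68%

Deflate each year: 2019 → 4997.4/0.909 = 5497.69; 2027 → 9621.5/1.319 = 7294.54.
So real GDP changed by 7294.54/5497.69 − 1 = 0.3268, i.e. 32.68%.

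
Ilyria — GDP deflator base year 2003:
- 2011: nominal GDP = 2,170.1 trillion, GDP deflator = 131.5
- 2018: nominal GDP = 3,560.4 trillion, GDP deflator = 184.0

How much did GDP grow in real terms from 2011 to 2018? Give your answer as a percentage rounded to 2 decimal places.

Deflate each year: 2011 → 2170.1/1.315 = 1650.27; 2018 → 3560.4/1.840 = 1935.00.
So real GDP changed by 1935.00/1650.27 − 1 = 0.1725, i.e. 17.25%.

17.25%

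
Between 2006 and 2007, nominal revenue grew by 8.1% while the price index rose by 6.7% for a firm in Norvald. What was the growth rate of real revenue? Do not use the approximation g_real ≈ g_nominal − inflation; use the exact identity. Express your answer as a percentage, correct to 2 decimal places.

(1 + g_nom) = (1 + g_real)(1 + π), so g_real = 1.0810 / 1.0670 − 1 = 0.01312.

1.31%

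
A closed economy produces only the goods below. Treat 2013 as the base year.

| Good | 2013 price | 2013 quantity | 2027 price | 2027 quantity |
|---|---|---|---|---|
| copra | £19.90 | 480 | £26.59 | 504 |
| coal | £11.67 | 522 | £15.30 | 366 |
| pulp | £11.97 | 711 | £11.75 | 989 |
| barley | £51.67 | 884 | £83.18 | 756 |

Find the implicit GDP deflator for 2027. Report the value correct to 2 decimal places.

143.41

Nominal GDP 2027 = 26.59·504 + 15.30·366 + 11.75·989 + 83.18·756 = 93505.99.
Real GDP 2027 (at 2013 prices) = 19.90·504 + 11.67·366 + 11.97·989 + 51.67·756 = 65201.67.
Deflator = Nominal/Real × 100 = 93505.99/65201.67 × 100 = 143.410.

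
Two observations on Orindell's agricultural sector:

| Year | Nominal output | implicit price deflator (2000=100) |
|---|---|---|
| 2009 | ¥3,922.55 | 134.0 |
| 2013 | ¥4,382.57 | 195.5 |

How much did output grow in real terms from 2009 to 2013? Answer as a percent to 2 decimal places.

Real output 2009 = 3922.55 / 1.340 = 2927.28.
Real output 2013 = 4382.57 / 1.955 = 2241.72.
Real growth = 2241.72 / 2927.28 − 1 = -0.2342.

-23.42%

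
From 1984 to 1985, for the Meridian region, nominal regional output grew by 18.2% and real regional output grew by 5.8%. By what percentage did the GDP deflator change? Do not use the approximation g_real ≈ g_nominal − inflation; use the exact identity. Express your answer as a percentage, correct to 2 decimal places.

(1 + g_nom) = (1 + g_real)(1 + π), so π = 1.1820 / 1.0580 − 1 = 0.11720.

11.72%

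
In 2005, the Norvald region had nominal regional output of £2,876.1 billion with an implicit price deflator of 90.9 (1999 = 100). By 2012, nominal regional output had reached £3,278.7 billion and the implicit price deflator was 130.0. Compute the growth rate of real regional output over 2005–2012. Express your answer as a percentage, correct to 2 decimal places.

Real regional output 2005 = 2876.1 / 0.909 = 3164.03.
Real regional output 2012 = 3278.7 / 1.300 = 2522.08.
Real growth = 2522.08 / 3164.03 − 1 = -0.2029.

-20.29%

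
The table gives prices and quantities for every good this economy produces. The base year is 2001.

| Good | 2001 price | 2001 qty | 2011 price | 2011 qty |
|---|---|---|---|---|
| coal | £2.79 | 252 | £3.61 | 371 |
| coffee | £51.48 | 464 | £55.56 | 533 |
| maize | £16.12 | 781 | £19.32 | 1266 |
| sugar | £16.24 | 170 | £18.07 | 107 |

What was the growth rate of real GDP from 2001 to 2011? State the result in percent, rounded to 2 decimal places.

26.74%

Real GDP 2001 = Nominal GDP 2001 = 2.79·252 + 51.48·464 + 16.12·781 + 16.24·170 = 39940.32.
Real GDP 2011 (at 2001 prices) = 2.79·371 + 51.48·533 + 16.12·1266 + 16.24·107 = 50619.53.
Real growth = 50619.53/39940.32 − 1 = 0.2674.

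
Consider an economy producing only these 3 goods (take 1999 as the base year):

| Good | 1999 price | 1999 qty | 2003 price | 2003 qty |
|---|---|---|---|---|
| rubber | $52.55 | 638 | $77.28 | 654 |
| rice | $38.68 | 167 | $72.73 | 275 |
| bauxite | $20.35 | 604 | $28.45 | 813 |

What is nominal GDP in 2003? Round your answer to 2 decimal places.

$93671.72

Nominal GDP 2003 = Σ (p_2003 × q_2003) = 77.28·654 + 72.73·275 + 28.45·813 = 93671.72.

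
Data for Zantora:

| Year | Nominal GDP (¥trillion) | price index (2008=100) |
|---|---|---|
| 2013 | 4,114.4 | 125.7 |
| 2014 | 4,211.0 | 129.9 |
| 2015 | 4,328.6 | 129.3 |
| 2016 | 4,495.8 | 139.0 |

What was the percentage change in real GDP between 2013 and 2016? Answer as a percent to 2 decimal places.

-1.19%

Real GDP 2013 = 4114.4/1.257 = 3273.19.
Real GDP 2016 = 4495.8/1.390 = 3234.39.
Change = 3234.39/3273.19 − 1 = -0.0119.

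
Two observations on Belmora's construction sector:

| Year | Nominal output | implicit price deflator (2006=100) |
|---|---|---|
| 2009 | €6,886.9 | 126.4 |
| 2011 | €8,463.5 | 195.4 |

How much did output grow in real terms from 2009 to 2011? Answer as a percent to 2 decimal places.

Real output 2009 = 6886.9 / 1.264 = 5448.50.
Real output 2011 = 8463.5 / 1.954 = 4331.37.
Real growth = 4331.37 / 5448.50 − 1 = -0.2050.

-20.50%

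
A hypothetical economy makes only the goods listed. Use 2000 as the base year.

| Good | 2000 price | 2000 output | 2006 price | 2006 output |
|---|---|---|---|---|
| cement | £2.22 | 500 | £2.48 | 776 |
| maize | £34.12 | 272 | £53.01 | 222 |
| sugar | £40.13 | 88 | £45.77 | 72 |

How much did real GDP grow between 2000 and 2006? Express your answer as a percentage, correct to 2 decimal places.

-12.46%

Real GDP 2000 = Nominal GDP 2000 = 2.22·500 + 34.12·272 + 40.13·88 = 13922.08.
Real GDP 2006 (at 2000 prices) = 2.22·776 + 34.12·222 + 40.13·72 = 12186.72.
Real growth = 12186.72/13922.08 − 1 = -0.1246.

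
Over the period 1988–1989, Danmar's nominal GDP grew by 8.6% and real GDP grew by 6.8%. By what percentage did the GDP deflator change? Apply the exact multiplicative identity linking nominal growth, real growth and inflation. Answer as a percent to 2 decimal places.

1.69%

(1 + g_nom) = (1 + g_real)(1 + π), so π = 1.0860 / 1.0680 − 1 = 0.01685.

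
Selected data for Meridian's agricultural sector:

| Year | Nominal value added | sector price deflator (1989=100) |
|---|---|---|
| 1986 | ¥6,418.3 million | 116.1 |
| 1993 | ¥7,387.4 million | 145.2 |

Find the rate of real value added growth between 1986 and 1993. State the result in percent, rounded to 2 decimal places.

Deflate each year: 1986 → 6418.3/1.161 = 5528.25; 1993 → 7387.4/1.452 = 5087.74.
So real value added changed by 5087.74/5528.25 − 1 = -0.0797, i.e. -7.97%.

-7.97%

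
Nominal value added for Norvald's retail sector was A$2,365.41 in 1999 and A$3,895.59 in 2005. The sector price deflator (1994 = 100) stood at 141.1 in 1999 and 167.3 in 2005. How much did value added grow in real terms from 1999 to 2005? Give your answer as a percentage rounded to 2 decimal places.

38.90%

Real value added 1999 = 2365.41 / 1.411 = 1676.41.
Real value added 2005 = 3895.59 / 1.673 = 2328.51.
Real growth = 2328.51 / 1676.41 − 1 = 0.3890.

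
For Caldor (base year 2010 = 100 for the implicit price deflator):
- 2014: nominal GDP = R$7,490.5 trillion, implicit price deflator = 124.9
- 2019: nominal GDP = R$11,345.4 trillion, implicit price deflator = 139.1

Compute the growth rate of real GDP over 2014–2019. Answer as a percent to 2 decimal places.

36.00%

Real GDP 2014 = 7490.5 / 1.249 = 5997.20.
Real GDP 2019 = 11345.4 / 1.391 = 8156.29.
Real growth = 8156.29 / 5997.20 − 1 = 0.3600.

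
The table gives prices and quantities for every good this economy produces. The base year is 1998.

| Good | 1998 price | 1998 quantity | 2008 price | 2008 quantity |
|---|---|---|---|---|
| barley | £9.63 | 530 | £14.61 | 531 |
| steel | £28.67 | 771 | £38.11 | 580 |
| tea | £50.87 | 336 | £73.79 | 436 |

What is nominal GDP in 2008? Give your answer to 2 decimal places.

Nominal GDP 2008 = Σ (p_2008 × q_2008) = 14.61·531 + 38.11·580 + 73.79·436 = 62034.15.

£62034.15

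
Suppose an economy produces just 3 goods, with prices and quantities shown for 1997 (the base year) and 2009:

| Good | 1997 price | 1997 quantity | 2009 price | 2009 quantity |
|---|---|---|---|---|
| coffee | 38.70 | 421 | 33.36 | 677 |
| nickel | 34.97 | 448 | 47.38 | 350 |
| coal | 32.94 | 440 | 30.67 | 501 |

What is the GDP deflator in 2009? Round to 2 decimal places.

Nominal GDP 2009 = 33.36·677 + 47.38·350 + 30.67·501 = 54533.39.
Real GDP 2009 (at 1997 prices) = 38.70·677 + 34.97·350 + 32.94·501 = 54942.34.
Deflator = Nominal/Real × 100 = 54533.39/54942.34 × 100 = 99.256.

99.26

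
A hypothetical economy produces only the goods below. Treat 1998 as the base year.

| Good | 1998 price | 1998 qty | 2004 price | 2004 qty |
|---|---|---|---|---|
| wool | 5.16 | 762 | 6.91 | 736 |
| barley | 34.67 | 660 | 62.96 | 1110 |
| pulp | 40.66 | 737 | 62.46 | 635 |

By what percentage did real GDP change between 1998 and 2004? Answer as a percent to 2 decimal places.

19.94%

Real GDP 1998 = Nominal GDP 1998 = 5.16·762 + 34.67·660 + 40.66·737 = 56780.54.
Real GDP 2004 (at 1998 prices) = 5.16·736 + 34.67·1110 + 40.66·635 = 68100.56.
Real growth = 68100.56/56780.54 − 1 = 0.1994.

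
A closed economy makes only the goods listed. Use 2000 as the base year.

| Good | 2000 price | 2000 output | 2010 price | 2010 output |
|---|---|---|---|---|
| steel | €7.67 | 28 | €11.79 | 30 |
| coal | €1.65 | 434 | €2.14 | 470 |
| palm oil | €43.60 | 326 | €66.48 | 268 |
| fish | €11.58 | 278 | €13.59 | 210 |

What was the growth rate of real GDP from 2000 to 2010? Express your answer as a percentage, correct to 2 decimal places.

Real GDP 2000 = Nominal GDP 2000 = 7.67·28 + 1.65·434 + 43.60·326 + 11.58·278 = 18363.70.
Real GDP 2010 (at 2000 prices) = 7.67·30 + 1.65·470 + 43.60·268 + 11.58·210 = 15122.20.
Real growth = 15122.20/18363.70 − 1 = -0.1765.

-17.65%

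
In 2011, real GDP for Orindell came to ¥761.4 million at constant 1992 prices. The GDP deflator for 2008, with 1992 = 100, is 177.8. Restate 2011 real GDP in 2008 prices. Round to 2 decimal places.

¥1,353.77 million

Real GDP in 2008 prices = Real GDP in 1992 prices × (P_2008/P_1992) = 761.4 × 1.778 = 1353.77.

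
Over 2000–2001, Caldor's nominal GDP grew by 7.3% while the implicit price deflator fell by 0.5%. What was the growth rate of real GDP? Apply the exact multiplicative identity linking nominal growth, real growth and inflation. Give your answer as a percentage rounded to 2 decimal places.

(1 + g_nom) = (1 + g_real)(1 + π), so g_real = 1.0730 / 0.9950 − 1 = 0.07839.

7.84%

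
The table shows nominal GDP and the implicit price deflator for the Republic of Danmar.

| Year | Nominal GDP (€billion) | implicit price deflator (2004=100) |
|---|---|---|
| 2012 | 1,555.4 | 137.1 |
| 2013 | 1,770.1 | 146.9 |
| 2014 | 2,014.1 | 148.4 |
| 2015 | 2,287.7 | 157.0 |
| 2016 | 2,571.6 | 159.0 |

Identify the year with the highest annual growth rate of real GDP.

2013: real = 1770.1/1.469 = 1204.97; growth vs 2012 (1134.50) = 6.21%.
2014: real = 2014.1/1.484 = 1357.21; growth vs 2013 (1204.97) = 12.63%.
2015: real = 2287.7/1.570 = 1457.13; growth vs 2014 (1357.21) = 7.36%.
2016: real = 2571.6/1.590 = 1617.36; growth vs 2015 (1457.13) = 11.00%.

2014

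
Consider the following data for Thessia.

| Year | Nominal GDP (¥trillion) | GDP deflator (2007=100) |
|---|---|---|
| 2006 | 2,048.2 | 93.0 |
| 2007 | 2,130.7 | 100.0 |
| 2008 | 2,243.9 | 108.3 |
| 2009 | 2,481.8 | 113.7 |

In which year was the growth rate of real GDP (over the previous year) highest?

2007: real = 2130.7/1.000 = 2130.70; growth vs 2006 (2202.37) = -3.25%.
2008: real = 2243.9/1.083 = 2071.93; growth vs 2007 (2130.70) = -2.76%.
2009: real = 2481.8/1.137 = 2182.76; growth vs 2008 (2071.93) = 5.35%.

2009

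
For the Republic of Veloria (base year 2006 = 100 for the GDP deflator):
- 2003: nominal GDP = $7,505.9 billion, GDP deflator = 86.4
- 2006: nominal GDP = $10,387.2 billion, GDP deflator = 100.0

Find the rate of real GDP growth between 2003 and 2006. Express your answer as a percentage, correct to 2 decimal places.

19.57%

Deflate each year: 2003 → 7505.9/0.864 = 8687.38; 2006 → 10387.2/1.000 = 10387.20.
So real GDP changed by 10387.20/8687.38 − 1 = 0.1957, i.e. 19.57%.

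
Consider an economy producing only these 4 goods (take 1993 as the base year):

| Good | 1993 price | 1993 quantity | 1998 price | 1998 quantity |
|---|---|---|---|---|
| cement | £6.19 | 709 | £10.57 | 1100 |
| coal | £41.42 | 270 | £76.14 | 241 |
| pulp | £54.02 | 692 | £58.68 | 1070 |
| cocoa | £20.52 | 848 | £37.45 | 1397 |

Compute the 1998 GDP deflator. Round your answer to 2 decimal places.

Nominal GDP 1998 = 10.57·1100 + 76.14·241 + 58.68·1070 + 37.45·1397 = 145081.99.
Real GDP 1998 (at 1993 prices) = 6.19·1100 + 41.42·241 + 54.02·1070 + 20.52·1397 = 103259.06.
Deflator = Nominal/Real × 100 = 145081.99/103259.06 × 100 = 140.503.

140.50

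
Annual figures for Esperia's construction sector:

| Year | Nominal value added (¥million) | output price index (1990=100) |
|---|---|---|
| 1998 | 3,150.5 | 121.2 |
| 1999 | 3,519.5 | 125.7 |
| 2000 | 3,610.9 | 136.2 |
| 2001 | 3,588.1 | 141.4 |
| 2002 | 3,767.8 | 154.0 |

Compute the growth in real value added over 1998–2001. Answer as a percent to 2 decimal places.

-2.38%

Real value added 1998 = 3150.5/1.212 = 2599.42.
Real value added 2001 = 3588.1/1.414 = 2537.55.
Change = 2537.55/2599.42 − 1 = -0.0238.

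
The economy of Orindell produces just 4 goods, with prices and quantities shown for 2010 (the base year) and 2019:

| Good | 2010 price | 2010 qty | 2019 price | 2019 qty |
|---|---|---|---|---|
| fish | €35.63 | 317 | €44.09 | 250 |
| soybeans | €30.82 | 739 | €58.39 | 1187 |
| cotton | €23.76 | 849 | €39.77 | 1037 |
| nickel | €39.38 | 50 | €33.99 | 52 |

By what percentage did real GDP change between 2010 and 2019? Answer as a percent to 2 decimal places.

Real GDP 2010 = Nominal GDP 2010 = 35.63·317 + 30.82·739 + 23.76·849 + 39.38·50 = 56211.93.
Real GDP 2019 (at 2010 prices) = 35.63·250 + 30.82·1187 + 23.76·1037 + 39.38·52 = 72177.72.
Real growth = 72177.72/56211.93 − 1 = 0.2840.

28.40%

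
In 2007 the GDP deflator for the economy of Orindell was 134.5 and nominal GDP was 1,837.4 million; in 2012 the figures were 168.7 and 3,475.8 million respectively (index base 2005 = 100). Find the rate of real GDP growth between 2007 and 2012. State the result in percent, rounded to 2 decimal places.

Real GDP 2007 = 1837.4 / 1.345 = 1366.10.
Real GDP 2012 = 3475.8 / 1.687 = 2060.34.
Real growth = 2060.34 / 1366.10 − 1 = 0.5082.

50.82%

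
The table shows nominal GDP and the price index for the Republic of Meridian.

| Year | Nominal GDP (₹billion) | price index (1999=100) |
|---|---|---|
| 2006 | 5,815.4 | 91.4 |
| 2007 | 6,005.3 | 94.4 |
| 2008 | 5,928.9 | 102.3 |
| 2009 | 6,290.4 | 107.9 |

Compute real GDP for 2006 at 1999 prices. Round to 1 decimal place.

₹6,362.6 billion

Real GDP 2006 = 5815.4 / 0.914 = 6362.58.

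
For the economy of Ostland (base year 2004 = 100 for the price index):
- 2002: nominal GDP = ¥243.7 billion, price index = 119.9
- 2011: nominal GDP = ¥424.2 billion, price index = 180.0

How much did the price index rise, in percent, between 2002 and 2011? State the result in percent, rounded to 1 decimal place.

Price-level change = 180.0 / 119.9 − 1 = 0.5013.

50.1%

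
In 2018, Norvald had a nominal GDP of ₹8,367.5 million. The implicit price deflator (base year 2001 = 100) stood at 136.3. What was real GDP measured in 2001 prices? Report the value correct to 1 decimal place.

₹6,139.0 million

Real GDP = Nominal / (implicit price deflator/100) = 8367.5 / 1.363 = 6139.03.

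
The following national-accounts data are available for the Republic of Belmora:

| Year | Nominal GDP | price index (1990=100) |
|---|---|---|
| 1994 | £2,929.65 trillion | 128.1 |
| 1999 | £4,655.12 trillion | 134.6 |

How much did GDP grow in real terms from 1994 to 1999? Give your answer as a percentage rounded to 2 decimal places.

Real GDP 1994 = 2929.65 / 1.281 = 2287.00.
Real GDP 1999 = 4655.12 / 1.346 = 3458.48.
Real growth = 3458.48 / 2287.00 − 1 = 0.5122.

51.22%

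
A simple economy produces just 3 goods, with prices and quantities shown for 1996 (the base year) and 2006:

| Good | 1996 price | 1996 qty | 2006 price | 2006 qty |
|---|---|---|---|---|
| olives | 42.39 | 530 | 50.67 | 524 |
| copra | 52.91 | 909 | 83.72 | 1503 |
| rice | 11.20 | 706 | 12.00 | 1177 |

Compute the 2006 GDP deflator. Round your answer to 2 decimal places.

Nominal GDP 2006 = 50.67·524 + 83.72·1503 + 12.00·1177 = 166506.24.
Real GDP 2006 (at 1996 prices) = 42.39·524 + 52.91·1503 + 11.20·1177 = 114918.49.
Deflator = Nominal/Real × 100 = 166506.24/114918.49 × 100 = 144.891.

144.89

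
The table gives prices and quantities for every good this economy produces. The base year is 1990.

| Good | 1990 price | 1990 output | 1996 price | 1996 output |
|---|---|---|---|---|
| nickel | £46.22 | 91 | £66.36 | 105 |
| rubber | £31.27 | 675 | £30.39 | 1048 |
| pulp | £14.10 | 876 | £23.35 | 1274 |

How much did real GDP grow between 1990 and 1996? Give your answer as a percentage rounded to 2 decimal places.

Real GDP 1990 = Nominal GDP 1990 = 46.22·91 + 31.27·675 + 14.10·876 = 37664.87.
Real GDP 1996 (at 1990 prices) = 46.22·105 + 31.27·1048 + 14.10·1274 = 55587.46.
Real growth = 55587.46/37664.87 − 1 = 0.4758.

47.58%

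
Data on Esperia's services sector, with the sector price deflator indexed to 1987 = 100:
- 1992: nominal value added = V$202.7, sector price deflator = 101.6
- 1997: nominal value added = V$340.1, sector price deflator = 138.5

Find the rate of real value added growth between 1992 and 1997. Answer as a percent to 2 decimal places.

23.08%

Deflate each year: 1992 → 202.7/1.016 = 199.51; 1997 → 340.1/1.385 = 245.56.
So real value added changed by 245.56/199.51 − 1 = 0.2308, i.e. 23.08%.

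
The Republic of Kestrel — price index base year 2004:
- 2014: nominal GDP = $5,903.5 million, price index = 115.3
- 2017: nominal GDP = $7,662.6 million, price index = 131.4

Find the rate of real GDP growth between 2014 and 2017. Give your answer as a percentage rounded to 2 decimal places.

13.89%

Deflate each year: 2014 → 5903.5/1.153 = 5120.12; 2017 → 7662.6/1.314 = 5831.51.
So real GDP changed by 5831.51/5120.12 − 1 = 0.1389, i.e. 13.89%.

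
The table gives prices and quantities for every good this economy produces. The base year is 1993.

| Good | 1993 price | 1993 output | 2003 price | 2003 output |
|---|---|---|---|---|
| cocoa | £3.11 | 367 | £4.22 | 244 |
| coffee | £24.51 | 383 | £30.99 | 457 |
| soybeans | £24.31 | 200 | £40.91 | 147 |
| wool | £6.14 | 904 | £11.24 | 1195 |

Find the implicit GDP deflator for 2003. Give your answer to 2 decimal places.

Nominal GDP 2003 = 4.22·244 + 30.99·457 + 40.91·147 + 11.24·1195 = 34637.68.
Real GDP 2003 (at 1993 prices) = 3.11·244 + 24.51·457 + 24.31·147 + 6.14·1195 = 22870.78.
Deflator = Nominal/Real × 100 = 34637.68/22870.78 × 100 = 151.449.

151.45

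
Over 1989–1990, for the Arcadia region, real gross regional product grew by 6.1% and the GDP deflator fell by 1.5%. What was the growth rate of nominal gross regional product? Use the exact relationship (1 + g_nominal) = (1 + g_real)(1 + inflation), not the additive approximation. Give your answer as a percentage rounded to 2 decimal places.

(1 + g_nom) = (1 + g_real)(1 + π) = 1.0610 × 0.9850 = 1.04509.

4.51%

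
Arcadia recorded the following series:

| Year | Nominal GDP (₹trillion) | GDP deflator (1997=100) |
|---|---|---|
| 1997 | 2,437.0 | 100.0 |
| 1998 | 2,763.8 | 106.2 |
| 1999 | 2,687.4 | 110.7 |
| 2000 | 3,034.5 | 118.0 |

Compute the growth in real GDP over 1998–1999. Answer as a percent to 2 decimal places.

-6.72%

Real GDP 1998 = 2763.8/1.062 = 2602.45.
Real GDP 1999 = 2687.4/1.107 = 2427.64.
Change = 2427.64/2602.45 − 1 = -0.0672.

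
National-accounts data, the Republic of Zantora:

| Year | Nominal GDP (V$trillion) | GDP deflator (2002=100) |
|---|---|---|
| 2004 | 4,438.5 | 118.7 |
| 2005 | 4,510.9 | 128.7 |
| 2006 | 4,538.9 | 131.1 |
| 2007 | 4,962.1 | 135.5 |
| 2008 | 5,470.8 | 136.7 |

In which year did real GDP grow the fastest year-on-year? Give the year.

2008

2005: real = 4510.9/1.287 = 3504.97; growth vs 2004 (3739.26) = -6.27%.
2006: real = 4538.9/1.311 = 3462.17; growth vs 2005 (3504.97) = -1.22%.
2007: real = 4962.1/1.355 = 3662.07; growth vs 2006 (3462.17) = 5.77%.
2008: real = 5470.8/1.367 = 4002.05; growth vs 2007 (3662.07) = 9.28%.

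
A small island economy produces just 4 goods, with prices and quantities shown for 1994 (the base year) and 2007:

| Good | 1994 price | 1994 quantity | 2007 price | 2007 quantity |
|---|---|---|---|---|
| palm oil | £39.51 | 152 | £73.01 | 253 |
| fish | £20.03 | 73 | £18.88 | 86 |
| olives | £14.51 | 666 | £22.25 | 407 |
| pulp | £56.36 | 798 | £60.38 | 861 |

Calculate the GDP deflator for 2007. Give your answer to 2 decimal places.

Nominal GDP 2007 = 73.01·253 + 18.88·86 + 22.25·407 + 60.38·861 = 81138.14.
Real GDP 2007 (at 1994 prices) = 39.51·253 + 20.03·86 + 14.51·407 + 56.36·861 = 66150.14.
Deflator = Nominal/Real × 100 = 81138.14/66150.14 × 100 = 122.658.

122.66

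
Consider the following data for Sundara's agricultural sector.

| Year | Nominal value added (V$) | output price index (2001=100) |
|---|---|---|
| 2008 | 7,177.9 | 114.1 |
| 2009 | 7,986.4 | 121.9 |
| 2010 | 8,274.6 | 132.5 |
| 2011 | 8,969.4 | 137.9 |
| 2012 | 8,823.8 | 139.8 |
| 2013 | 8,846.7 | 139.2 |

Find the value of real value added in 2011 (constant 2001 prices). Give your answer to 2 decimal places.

V$6,504.28

Real value added 2011 = 8969.4 / 1.379 = 6504.28.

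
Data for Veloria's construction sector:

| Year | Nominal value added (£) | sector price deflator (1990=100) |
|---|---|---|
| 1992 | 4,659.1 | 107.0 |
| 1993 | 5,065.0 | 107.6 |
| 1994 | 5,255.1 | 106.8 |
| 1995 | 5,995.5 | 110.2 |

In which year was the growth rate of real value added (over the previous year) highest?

1993: real = 5065.0/1.076 = 4707.25; growth vs 1992 (4354.30) = 8.11%.
1994: real = 5255.1/1.068 = 4920.51; growth vs 1993 (4707.25) = 4.53%.
1995: real = 5995.5/1.102 = 5440.56; growth vs 1994 (4920.51) = 10.57%.

1995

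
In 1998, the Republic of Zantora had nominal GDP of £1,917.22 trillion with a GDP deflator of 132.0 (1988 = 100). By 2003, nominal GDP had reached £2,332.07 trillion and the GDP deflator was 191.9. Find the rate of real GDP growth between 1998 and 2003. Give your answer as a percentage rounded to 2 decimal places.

-16.33%

Deflate each year: 1998 → 1917.22/1.320 = 1452.44; 2003 → 2332.07/1.919 = 1215.25.
So real GDP changed by 1215.25/1452.44 − 1 = -0.1633, i.e. -16.33%.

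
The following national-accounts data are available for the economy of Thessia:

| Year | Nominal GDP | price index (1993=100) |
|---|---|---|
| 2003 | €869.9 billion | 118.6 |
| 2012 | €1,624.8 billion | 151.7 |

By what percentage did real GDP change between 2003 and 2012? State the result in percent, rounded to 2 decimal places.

Deflate each year: 2003 → 869.9/1.186 = 733.47; 2012 → 1624.8/1.517 = 1071.06.
So real GDP changed by 1071.06/733.47 − 1 = 0.4603, i.e. 46.03%.

46.03%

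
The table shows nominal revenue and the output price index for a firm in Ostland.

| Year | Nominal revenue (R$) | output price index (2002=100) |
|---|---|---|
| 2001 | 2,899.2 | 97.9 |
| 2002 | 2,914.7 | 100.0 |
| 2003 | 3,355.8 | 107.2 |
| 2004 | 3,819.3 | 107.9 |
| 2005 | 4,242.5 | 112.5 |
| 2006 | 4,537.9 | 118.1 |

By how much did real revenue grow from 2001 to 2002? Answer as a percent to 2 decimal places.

Real revenue 2001 = 2899.2/0.979 = 2961.39.
Real revenue 2002 = 2914.7/1.000 = 2914.70.
Change = 2914.70/2961.39 − 1 = -0.0158.

-1.58%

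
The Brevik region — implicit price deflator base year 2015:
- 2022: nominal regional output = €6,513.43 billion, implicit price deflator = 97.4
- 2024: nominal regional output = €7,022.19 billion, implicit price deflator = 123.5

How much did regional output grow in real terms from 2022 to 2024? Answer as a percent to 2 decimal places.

-14.97%

Deflate each year: 2022 → 6513.43/0.974 = 6687.30; 2024 → 7022.19/1.235 = 5685.98.
So real regional output changed by 5685.98/6687.30 − 1 = -0.1497, i.e. -14.97%.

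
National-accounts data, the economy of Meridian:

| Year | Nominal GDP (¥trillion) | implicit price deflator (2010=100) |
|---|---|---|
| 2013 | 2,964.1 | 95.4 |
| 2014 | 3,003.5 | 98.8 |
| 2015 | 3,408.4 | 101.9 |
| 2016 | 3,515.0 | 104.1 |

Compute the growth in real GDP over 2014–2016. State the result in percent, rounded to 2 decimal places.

Real GDP 2014 = 3003.5/0.988 = 3039.98.
Real GDP 2016 = 3515.0/1.041 = 3376.56.
Change = 3376.56/3039.98 − 1 = 0.1107.

11.07%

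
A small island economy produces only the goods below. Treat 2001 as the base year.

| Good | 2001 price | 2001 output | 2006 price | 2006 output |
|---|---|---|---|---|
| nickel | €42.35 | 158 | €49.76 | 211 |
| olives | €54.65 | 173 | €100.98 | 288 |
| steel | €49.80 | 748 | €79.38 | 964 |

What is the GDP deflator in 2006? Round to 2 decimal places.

Nominal GDP 2006 = 49.76·211 + 100.98·288 + 79.38·964 = 116103.92.
Real GDP 2006 (at 2001 prices) = 42.35·211 + 54.65·288 + 49.80·964 = 72682.25.
Deflator = Nominal/Real × 100 = 116103.92/72682.25 × 100 = 159.742.

159.74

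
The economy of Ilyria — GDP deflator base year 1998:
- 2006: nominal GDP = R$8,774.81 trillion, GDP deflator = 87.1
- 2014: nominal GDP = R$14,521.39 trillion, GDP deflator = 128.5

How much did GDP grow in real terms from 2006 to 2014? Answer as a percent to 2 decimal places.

Deflate each year: 2006 → 8774.81/0.871 = 10074.41; 2014 → 14521.39/1.285 = 11300.69.
So real GDP changed by 11300.69/10074.41 − 1 = 0.1217, i.e. 12.17%.

12.17%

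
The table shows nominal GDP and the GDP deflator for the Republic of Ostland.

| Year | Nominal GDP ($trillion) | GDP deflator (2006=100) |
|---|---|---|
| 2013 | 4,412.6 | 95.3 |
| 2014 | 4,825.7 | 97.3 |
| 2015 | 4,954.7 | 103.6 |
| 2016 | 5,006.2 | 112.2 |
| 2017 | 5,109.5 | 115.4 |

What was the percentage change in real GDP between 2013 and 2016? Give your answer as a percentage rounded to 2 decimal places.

-3.64%

Real GDP 2013 = 4412.6/0.953 = 4630.22.
Real GDP 2016 = 5006.2/1.122 = 4461.85.
Change = 4461.85/4630.22 − 1 = -0.0364.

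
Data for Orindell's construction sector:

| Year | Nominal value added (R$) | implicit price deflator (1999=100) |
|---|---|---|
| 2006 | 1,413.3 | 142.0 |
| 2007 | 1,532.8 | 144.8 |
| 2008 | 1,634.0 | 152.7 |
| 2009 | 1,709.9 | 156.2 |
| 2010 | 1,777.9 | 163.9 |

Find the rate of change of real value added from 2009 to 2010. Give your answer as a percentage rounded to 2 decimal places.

Real value added 2009 = 1709.9/1.562 = 1094.69.
Real value added 2010 = 1777.9/1.639 = 1084.75.
Change = 1084.75/1094.69 − 1 = -0.0091.

-0.91%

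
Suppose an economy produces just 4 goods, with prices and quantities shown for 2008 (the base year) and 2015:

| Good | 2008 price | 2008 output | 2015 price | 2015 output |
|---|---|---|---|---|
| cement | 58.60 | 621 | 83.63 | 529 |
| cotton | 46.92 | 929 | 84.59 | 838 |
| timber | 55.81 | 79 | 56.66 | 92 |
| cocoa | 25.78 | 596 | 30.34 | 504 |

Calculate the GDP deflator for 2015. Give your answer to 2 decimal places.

153.35

Nominal GDP 2015 = 83.63·529 + 84.59·838 + 56.66·92 + 30.34·504 = 135630.77.
Real GDP 2015 (at 2008 prices) = 58.60·529 + 46.92·838 + 55.81·92 + 25.78·504 = 88446.00.
Deflator = Nominal/Real × 100 = 135630.77/88446.00 × 100 = 153.349.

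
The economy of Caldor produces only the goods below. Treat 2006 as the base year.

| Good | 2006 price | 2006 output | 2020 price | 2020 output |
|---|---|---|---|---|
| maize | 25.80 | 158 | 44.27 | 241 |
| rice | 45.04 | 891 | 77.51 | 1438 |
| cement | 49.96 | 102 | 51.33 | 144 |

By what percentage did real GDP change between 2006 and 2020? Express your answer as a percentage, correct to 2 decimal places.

58.57%

Real GDP 2006 = Nominal GDP 2006 = 25.80·158 + 45.04·891 + 49.96·102 = 49302.96.
Real GDP 2020 (at 2006 prices) = 25.80·241 + 45.04·1438 + 49.96·144 = 78179.56.
Real growth = 78179.56/49302.96 − 1 = 0.5857.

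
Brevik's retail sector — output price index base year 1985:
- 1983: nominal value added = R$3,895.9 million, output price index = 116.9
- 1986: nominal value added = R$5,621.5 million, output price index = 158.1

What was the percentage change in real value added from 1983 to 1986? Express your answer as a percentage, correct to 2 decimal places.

6.69%

Real value added 1983 = 3895.9 / 1.169 = 3332.68.
Real value added 1986 = 5621.5 / 1.581 = 3555.66.
Real growth = 3555.66 / 3332.68 − 1 = 0.0669.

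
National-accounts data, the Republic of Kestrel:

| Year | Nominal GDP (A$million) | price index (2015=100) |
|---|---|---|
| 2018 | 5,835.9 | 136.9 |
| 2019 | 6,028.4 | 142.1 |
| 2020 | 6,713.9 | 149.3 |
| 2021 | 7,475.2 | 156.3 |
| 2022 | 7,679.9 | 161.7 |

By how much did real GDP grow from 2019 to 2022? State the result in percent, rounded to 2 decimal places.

11.95%

Real GDP 2019 = 6028.4/1.421 = 4242.36.
Real GDP 2022 = 7679.9/1.617 = 4749.47.
Change = 4749.47/4242.36 − 1 = 0.1195.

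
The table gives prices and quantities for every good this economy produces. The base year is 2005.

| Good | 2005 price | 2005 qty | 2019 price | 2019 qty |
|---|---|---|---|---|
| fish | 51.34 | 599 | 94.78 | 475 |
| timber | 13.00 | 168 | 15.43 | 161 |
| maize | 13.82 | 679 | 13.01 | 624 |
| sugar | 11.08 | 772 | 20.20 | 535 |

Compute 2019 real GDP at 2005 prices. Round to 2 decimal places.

41030.98

Real GDP 2019 = Σ (p_2005 × q_2019) = 51.34·475 + 13.00·161 + 13.82·624 + 11.08·535 = 41030.98.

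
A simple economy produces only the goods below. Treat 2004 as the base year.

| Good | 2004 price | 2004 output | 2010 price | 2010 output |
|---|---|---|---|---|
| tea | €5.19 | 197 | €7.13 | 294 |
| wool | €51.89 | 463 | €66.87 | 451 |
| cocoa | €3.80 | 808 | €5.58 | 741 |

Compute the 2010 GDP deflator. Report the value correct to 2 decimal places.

Nominal GDP 2010 = 7.13·294 + 66.87·451 + 5.58·741 = 36389.37.
Real GDP 2010 (at 2004 prices) = 5.19·294 + 51.89·451 + 3.80·741 = 27744.05.
Deflator = Nominal/Real × 100 = 36389.37/27744.05 × 100 = 131.161.

131.16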